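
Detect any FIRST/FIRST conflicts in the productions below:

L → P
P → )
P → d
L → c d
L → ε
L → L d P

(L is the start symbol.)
Yes. L → P / L → L d P on { ')', 'd' }; L → c d / L → L d P on { 'c' }

A FIRST/FIRST conflict occurs when two productions N → α and N → β for the same non-terminal have FIRST(α) ∩ FIRST(β) ≠ ∅ (with ε ∈ FIRST of a nullable right-hand side, so two nullable alternatives also conflict).

FIRST sets of the non-terminals at (or reachable through a nullable prefix from) the front of some alternative:
  FIRST(P) = { ')', 'd' }
  FIRST(L) = { ')', 'c', 'd', ε }

Productions for L:
  L → P: FIRST = { ')', 'd' }
  L → c d: FIRST = { 'c' }
  L → ε: FIRST = { ε }
  L → L d P: FIRST = { ')', 'c', 'd' }
Productions for P:
  P → ): FIRST = { ')' }
  P → d: FIRST = { 'd' }

Conflict for L: L → P and L → L d P
  Overlap: { ')', 'd' }
Conflict for L: L → c d and L → L d P
  Overlap: { 'c' }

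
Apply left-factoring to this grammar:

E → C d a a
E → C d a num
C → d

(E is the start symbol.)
E → C d a E'
E' → a
E' → num
C → d

Left-factoring transforms A → αβ₁ | αβ₂ into A → αA' and A' → β₁ | β₂
(α is the longest common prefix among the alternatives). Repeat until
no nonterminal has two alternatives with a common prefix.

Round 1: E has alternatives sharing prefix 'C d a'. Introduce E': E → C d a E'
  Add: E' → a
  Add: E' → num

No remaining common prefixes — done.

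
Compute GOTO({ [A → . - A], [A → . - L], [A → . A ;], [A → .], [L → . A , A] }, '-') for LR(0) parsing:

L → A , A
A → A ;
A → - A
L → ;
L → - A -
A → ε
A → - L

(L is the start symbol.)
GOTO(I, '-') = CLOSURE({ [A → αX.β] : [A → α.Xβ] ∈ I, X = '-' })

Items with dot before '-', with the dot advanced:
  [A → . - A] → [A → - . A]
  [A → . - L] → [A → - . L]
Closure of the advanced items:
  [A → - . A] has the dot before A: add [A → . A ;], [A → . - A], [A → .], [A → . - L]
  [A → - . L] has the dot before L: add [L → . A , A], [L → . ;], [L → . - A -]

GOTO = { [A → - . A], [A → - . L], [A → . - A], [A → . - L], [A → . A ;], [A → .], [L → . - A -], [L → . ;], [L → . A , A] }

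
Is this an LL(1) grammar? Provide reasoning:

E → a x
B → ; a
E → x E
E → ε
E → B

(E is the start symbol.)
A grammar is LL(1) if for each non-terminal N with multiple productions, the predict sets of those productions are pairwise disjoint, where PREDICT(N → α) = (FIRST(α) \ {ε}) ∪ (FOLLOW(N) if α ⇒* ε).

Relevant sets:
  FIRST(B) = { ';' }
  FOLLOW(E) = { $ }

For E:
  PREDICT(E → a x) = { 'a' }
  PREDICT(E → x E) = { 'x' }
  PREDICT(E → ε) = { $ }
  PREDICT(E → B) = { ';' }
B has a single production, so nothing to check there.

All predict sets are disjoint. The grammar IS LL(1).

Answer: Yes, the grammar is LL(1).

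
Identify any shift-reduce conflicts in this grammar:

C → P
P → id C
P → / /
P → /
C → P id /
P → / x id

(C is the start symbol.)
Yes — I1: [P → / .] vs [P → / . /]; I3: [C → P .] vs [C → P . id /]

Augment with C' → C and build the canonical LR(0) collection (I0 = CLOSURE({[C' → . C]}), then GOTO on every symbol after a dot until no new states appear). It has 11 states:
  I0: { [C → . P id /], [C → . P], [C' → . C], [P → . / /], [P → . / x id], [P → . /], [P → . id C] }  — shift
  I1: { [P → / . /], [P → / . x id], [P → / .] }  — shift, reduce
  I2: { [C' → C .] }  — accept
  I3: { [C → P . id /], [C → P .] }  — shift, reduce
  I4: { [C → . P id /], [C → . P], [P → . / /], [P → . / x id], [P → . /], [P → . id C], [P → id . C] }  — shift
  I5: { [P → id C .] }  — reduce
  I6: { [C → P id . /] }  — shift
  I7: { [C → P id / .] }  — reduce
  I8: { [P → / / .] }  — reduce
  I9: { [P → / x . id] }  — shift
  I10: { [P → / x id .] }  — reduce

I1 contains reduce item [P → / .] and shift items [P → / . /], [P → / . x id] — shift-reduce conflict.
I3 contains reduce item [C → P .] and shift item [C → P . id /] — shift-reduce conflict.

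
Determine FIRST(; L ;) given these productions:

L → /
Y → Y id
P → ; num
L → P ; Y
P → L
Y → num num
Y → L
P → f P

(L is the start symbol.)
{ ';' }

To compute FIRST(; L ;), process the symbols left to right:
Symbol ; is a terminal. Add ';' and stop.
FIRST(; L ;) = { ';' }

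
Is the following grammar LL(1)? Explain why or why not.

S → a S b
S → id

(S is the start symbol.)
A grammar is LL(1) if for each non-terminal N with multiple productions, the predict sets of those productions are pairwise disjoint, where PREDICT(N → α) = (FIRST(α) \ {ε}) ∪ (FOLLOW(N) if α ⇒* ε).

For S:
  PREDICT(S → a S b) = { 'a' }
  PREDICT(S → id) = { 'id' }

All predict sets are disjoint. The grammar IS LL(1).

Answer: Yes, the grammar is LL(1).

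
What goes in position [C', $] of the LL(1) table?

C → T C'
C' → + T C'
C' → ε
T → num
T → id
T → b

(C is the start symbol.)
C' → ε

To find M[C', $], we find productions for C' where $ is in the predict set (PREDICT(N → α) = (FIRST(α) \ {ε}) ∪ (FOLLOW(N) if α ⇒* ε)).

Relevant sets:
  FOLLOW(C') = { $ }

C' → + T C': PREDICT = { '+' }
C' → ε: PREDICT = { $ }
  $ is in predict set, so this production goes in M[C', $]

M[C', $] = C' → ε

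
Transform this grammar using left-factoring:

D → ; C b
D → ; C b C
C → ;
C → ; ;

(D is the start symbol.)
D → ; C b D'
D' → ε
D' → C
C → ; C'
C' → ε
C' → ;

Left-factoring transforms A → αβ₁ | αβ₂ into A → αA' and A' → β₁ | β₂
(α is the longest common prefix among the alternatives). Repeat until
no nonterminal has two alternatives with a common prefix.

Round 1: D has alternatives sharing prefix '; C b'. Introduce D': D → ; C b D'
  Add: D' → ε
  Add: D' → C

Round 2: C has alternatives sharing prefix ';'. Introduce C': C → ; C'
  Add: C' → ε
  Add: C' → ;

No remaining common prefixes — done.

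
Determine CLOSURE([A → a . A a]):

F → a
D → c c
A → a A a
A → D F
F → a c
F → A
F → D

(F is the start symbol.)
{ [A → . D F], [A → . a A a], [A → a . A a], [D → . c c] }

To compute CLOSURE, for each item [A → α.Bβ] where B is a non-terminal, add [B → .γ] for all productions B → γ; repeat for the newly added items until nothing changes.

Start with: [A → a . A a]
  [A → a . A a] has the dot before A: add [A → . a A a], [A → . D F]
  [A → . D F] has the dot before D: add [D → . c c]
No further items can be added.

CLOSURE = { [A → . D F], [A → . a A a], [A → a . A a], [D → . c c] }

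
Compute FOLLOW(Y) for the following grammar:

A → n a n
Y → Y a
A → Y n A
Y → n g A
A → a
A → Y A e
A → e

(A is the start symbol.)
In Y → Y a: Y is followed by a, add FIRST(a) \ {ε} = { 'a' }
In A → Y n A: Y is followed by n A, add FIRST(n A) \ {ε} = { 'n' }
In A → Y A e: Y is followed by A e, add FIRST(A e) \ {ε} = { 'a', 'e', 'n' }

Taking the union: FOLLOW(Y) = { 'a', 'e', 'n' }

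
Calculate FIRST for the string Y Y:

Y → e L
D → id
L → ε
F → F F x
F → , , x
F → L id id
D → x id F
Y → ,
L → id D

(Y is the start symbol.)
FIRST sets of the non-terminals involved (from the grammar, by fixed-point iteration):
  FIRST(Y) = { ',', 'e' }

To compute FIRST(Y Y), process the symbols left to right:
Symbol Y is a non-terminal. Add FIRST(Y) \ {ε} = { ',', 'e' }
Y is not nullable (ε ∉ FIRST(Y)), so stop here.
FIRST(Y Y) = { ',', 'e' }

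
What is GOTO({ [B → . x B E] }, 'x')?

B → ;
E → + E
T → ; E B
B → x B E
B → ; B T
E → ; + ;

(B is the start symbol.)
{ [B → . ; B T], [B → . ;], [B → . x B E], [B → x . B E] }

GOTO(I, 'x') = CLOSURE({ [A → αX.β] : [A → α.Xβ] ∈ I, X = 'x' })

Items with dot before 'x', with the dot advanced:
  [B → . x B E] → [B → x . B E]
Closure of the advanced items:
  [B → x . B E] has the dot before B: add [B → . ;], [B → . x B E], [B → . ; B T]

GOTO = { [B → . ; B T], [B → . ;], [B → . x B E], [B → x . B E] }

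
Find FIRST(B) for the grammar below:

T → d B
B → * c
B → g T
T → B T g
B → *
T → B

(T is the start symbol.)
To compute FIRST(B), examine every production with B on the left-hand side, reading each right-hand side left to right until a non-nullable symbol is reached.

From B → * c:
  - '*' is a terminal: add '*' and stop
From B → g T:
  - g is a terminal: add 'g' and stop
From B → *:
  - '*' is a terminal: add '*' and stop

Collecting: FIRST(B) = { '*', 'g' }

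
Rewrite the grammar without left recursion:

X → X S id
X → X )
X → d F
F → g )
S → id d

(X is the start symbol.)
X → d F X'
X' → S id X'
X' → ) X'
X' → ε
F → g )
S → id d

X is directly left-recursive. The standard transformation for
  A → A α₁ | ... | A α_m | β₁ | ... | β_n
is
  A  → β₁ A' | ... | β_n A'
  A' → α₁ A' | ... | α_m A' | ε

X → d F becomes X → d F X'
X → X S id becomes X' → S id X'
X → X ) becomes X' → ) X'
Add X' → ε

Productions for other non-terminals are unchanged:
  F → g )
  S → id d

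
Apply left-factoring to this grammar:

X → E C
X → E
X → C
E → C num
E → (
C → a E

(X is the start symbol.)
X → E X'
X' → C
X' → ε
X → C
E → C num
E → (
C → a E

Left-factoring transforms A → αβ₁ | αβ₂ into A → αA' and A' → β₁ | β₂
(α is the longest common prefix among the alternatives). Repeat until
no nonterminal has two alternatives with a common prefix.

Round 1: X has alternatives sharing prefix 'E'. Introduce X': X → E X'
  Add: X' → C
  Add: X' → ε

No remaining common prefixes — done.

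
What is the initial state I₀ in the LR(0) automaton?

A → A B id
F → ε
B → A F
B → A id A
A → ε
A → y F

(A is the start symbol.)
First, augment the grammar with A' → A
I₀ = CLOSURE({ [A' → . A] }):
  [A' → . A] has the dot before A: add [A → . A B id], [A → .], [A → . y F]
No further items can be added.

I₀ = { [A → . A B id], [A → . y F], [A → .], [A' → . A] }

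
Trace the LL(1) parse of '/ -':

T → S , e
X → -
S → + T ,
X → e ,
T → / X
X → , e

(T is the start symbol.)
LL(1) parsing maintains a stack (initially the start symbol over $) and the input. At each step: if the stack top is a terminal, match it against the current input token; if it is a non-terminal N, replace it with the RHS of M[N, lookahead] (the unique production whose predict set contains the lookahead).

Stack is shown with the top on the left.

Stack  Input  Action
--------------------
T $    / - $  output T → / X
/ X $  / - $  match '/'
X $    - $    output X → -
- $    - $    match '-'
$      $      accept

The string is accepted.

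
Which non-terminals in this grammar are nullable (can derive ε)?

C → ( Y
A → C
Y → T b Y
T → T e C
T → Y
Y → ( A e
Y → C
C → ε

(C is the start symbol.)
A non-terminal is nullable if it can derive ε (the empty string): either it has an ε-production, or it has a production whose right-hand side consists entirely of nullable non-terminals.

ε-productions: C → ε
So C is immediately nullable.
A → C: every symbol on the right is nullable, so A is nullable too.
Y → C: every symbol on the right is nullable, so Y is nullable too.
T → Y: every symbol on the right is nullable, so T is nullable too.
Every non-terminal is now nullable.
Nullable = { 'A', 'C', 'T', 'Y' }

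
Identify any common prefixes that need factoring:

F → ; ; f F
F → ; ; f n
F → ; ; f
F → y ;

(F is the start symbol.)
Left-factoring is needed when two productions for the same non-terminal
share a common prefix on the right-hand side.

Productions for F:
  F → ; ; f F
  F → ; ; f n
  F → ; ; f
  F → y ;

Found common prefix '; ; f' in productions for F

Answer: Yes, F has productions with common prefix '; ; f'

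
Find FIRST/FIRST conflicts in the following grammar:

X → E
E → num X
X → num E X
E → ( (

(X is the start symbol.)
Yes. X → E / X → num E X on { 'num' }

A FIRST/FIRST conflict occurs when two productions N → α and N → β for the same non-terminal have FIRST(α) ∩ FIRST(β) ≠ ∅ (with ε ∈ FIRST of a nullable right-hand side, so two nullable alternatives also conflict).

FIRST sets of the non-terminals at (or reachable through a nullable prefix from) the front of some alternative:
  FIRST(E) = { '(', 'num' }

Productions for X:
  X → E: FIRST = { '(', 'num' }
  X → num E X: FIRST = { 'num' }
Productions for E:
  E → num X: FIRST = { 'num' }
  E → ( (: FIRST = { '(' }

Conflict for X: X → E and X → num E X
  Overlap: { 'num' }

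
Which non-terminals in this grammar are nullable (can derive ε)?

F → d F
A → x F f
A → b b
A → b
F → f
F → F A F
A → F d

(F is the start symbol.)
None

A non-terminal is nullable if it can derive ε (the empty string): either it has an ε-production, or it has a production whose right-hand side consists entirely of nullable non-terminals.

There are no ε-productions, so no non-terminal can derive ε.
No non-terminals are nullable.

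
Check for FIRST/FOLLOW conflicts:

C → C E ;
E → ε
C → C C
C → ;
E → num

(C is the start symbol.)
No FIRST/FOLLOW conflicts.

Nullable non-terminals: E.

E: nullable alternative(s) E → ε; FOLLOW(E) = { ';' }
  E → ε: FIRST \ {ε} = { } — this is the only nullable alternative, skip
  E → num: FIRST \ {ε} = { 'num' } — disjoint from FOLLOW(E)

C has no nullable alternative, so no FIRST/FOLLOW check is needed there.

No FIRST/FOLLOW conflicts found.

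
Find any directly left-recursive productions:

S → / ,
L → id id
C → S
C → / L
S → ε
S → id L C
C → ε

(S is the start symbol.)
No direct left recursion

Direct left recursion occurs when N → N α for some non-terminal N (the right-hand side begins with the left-hand side itself).

S → / ,: starts with '/'
L → id id: starts with id
C → S: starts with S
C → / L: starts with '/'
S → ε: starts with ε
S → id L C: starts with id
C → ε: starts with ε

No direct left recursion found.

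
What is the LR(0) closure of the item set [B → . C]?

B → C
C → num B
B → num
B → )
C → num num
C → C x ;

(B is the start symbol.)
{ [B → . C], [C → . C x ;], [C → . num B], [C → . num num] }

Start with: [B → . C]
  [B → . C] has the dot before C: add [C → . num B], [C → . num num], [C → . C x ;]
No further items can be added.

CLOSURE = { [B → . C], [C → . C x ;], [C → . num B], [C → . num num] }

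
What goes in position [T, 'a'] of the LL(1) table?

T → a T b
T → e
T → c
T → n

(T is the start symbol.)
To find M[T, 'a'], we find productions for T where 'a' is in the predict set (PREDICT(N → α) = (FIRST(α) \ {ε}) ∪ (FOLLOW(N) if α ⇒* ε)).

T → a T b: PREDICT = { 'a' }
  'a' is in predict set, so this production goes in M[T, 'a']
T → e: PREDICT = { 'e' }
T → c: PREDICT = { 'c' }
T → n: PREDICT = { 'n' }

M[T, 'a'] = T → a T b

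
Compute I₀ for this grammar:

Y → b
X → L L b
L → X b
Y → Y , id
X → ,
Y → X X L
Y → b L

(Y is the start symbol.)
{ [L → . X b], [X → . ,], [X → . L L b], [Y → . X X L], [Y → . Y , id], [Y → . b L], [Y → . b], [Y' → . Y] }

First, augment the grammar with Y' → Y
I₀ = CLOSURE({ [Y' → . Y] }):
  [Y' → . Y] has the dot before Y: add [Y → . b], [Y → . Y , id], [Y → . X X L], [Y → . b L]
  [Y → . X X L] has the dot before X: add [X → . L L b], [X → . ,]
  [X → . L L b] has the dot before L: add [L → . X b]
No further items can be added.

I₀ = { [L → . X b], [X → . ,], [X → . L L b], [Y → . X X L], [Y → . Y , id], [Y → . b L], [Y → . b], [Y' → . Y] }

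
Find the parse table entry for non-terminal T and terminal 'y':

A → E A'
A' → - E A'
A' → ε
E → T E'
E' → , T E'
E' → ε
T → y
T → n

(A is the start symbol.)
T → y

To find M[T, 'y'], we find productions for T where 'y' is in the predict set (PREDICT(N → α) = (FIRST(α) \ {ε}) ∪ (FOLLOW(N) if α ⇒* ε)).

T → y: PREDICT = { 'y' }
  'y' is in predict set, so this production goes in M[T, 'y']
T → n: PREDICT = { 'n' }

M[T, 'y'] = T → y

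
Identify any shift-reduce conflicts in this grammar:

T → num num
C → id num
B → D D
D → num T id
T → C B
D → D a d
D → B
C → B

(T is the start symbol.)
Yes — I8: [T → num num .] vs [C → . id num]; I12: [B → D D .] vs [D → D . a d]

Augment with T' → T and build the canonical LR(0) collection (I0 = CLOSURE({[T' → . T]}), then GOTO on every symbol after a dot until no new states appear). It has 17 states:
  I0: { [B → . D D], [C → . B], [C → . id num], [D → . B], [D → . D a d], [D → . num T id], [T → . C B], [T → . num num], [T' → . T] }  — shift
  I1: { [C → B .], [D → B .] }  — 2 reduces
  I2: { [B → . D D], [D → . B], [D → . D a d], [D → . num T id], [T → C . B] }  — shift
  I3: { [B → . D D], [B → D . D], [D → . B], [D → . D a d], [D → . num T id], [D → D . a d] }  — shift
  I4: { [T' → T .] }  — accept
  I5: { [C → id . num] }  — shift
  I6: { [B → . D D], [C → . B], [C → . id num], [D → . B], [D → . D a d], [D → . num T id], [D → num . T id], [T → . C B], [T → . num num], [T → num . num] }  — shift
  I7: { [D → num T . id] }  — shift
  I8: { [B → . D D], [C → . B], [C → . id num], [D → . B], [D → . D a d], [D → . num T id], [D → num . T id], [T → . C B], [T → . num num], [T → num . num], [T → num num .] }  — shift, reduce
  I9: { [D → num T id .] }  — reduce
  I10: { [C → id num .] }  — reduce
  I11: { [D → B .] }  — reduce
  I12: { [B → . D D], [B → D . D], [B → D D .], [D → . B], [D → . D a d], [D → . num T id], [D → D . a d] }  — shift, reduce
  I13: { [D → D a . d] }  — shift
  I14: { [B → . D D], [C → . B], [C → . id num], [D → . B], [D → . D a d], [D → . num T id], [D → num . T id], [T → . C B], [T → . num num] }  — shift
  I15: { [D → D a d .] }  — reduce
  I16: { [D → B .], [T → C B .] }  — 2 reduces

I8 contains reduce item [T → num num .] and shift items [C → . id num], [D → . num T id], [T → . num num], [T → num . num] — shift-reduce conflict.
I12 contains reduce item [B → D D .] and shift items [D → D . a d], [D → . num T id] — shift-reduce conflict.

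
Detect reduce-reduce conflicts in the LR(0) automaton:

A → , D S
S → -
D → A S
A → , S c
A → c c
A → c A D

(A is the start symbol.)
A reduce-reduce conflict occurs when an LR(0) state has two complete items [A → α .] and [B → β .] — both call for a reduction, and with no lookahead the parser cannot choose between them.

Augment with A' → A and build the canonical LR(0) collection (I0 = CLOSURE({[A' → . A]}), then GOTO on every symbol after a dot until no new states appear). It has 14 states:
  I0: { [A → . , D S], [A → . , S c], [A → . c A D], [A → . c c], [A' → . A] }  — shift
  I1: { [A → , . D S], [A → , . S c], [A → . , D S], [A → . , S c], [A → . c A D], [A → . c c], [D → . A S], [S → . -] }  — shift
  I2: { [A' → A .] }  — accept
  I3: { [A → . , D S], [A → . , S c], [A → . c A D], [A → . c c], [A → c . A D], [A → c . c] }  — shift
  I4: { [A → . , D S], [A → . , S c], [A → . c A D], [A → . c c], [A → c A . D], [D → . A S] }  — shift
  I5: { [A → . , D S], [A → . , S c], [A → . c A D], [A → . c c], [A → c . A D], [A → c . c], [A → c c .] }  — shift, reduce
  I6: { [D → A . S], [S → . -] }  — shift
  I7: { [A → c A D .] }  — reduce
  I8: { [S → - .] }  — reduce
  I9: { [D → A S .] }  — reduce
  I10: { [A → , D . S], [S → . -] }  — shift
  I11: { [A → , S . c] }  — shift
  I12: { [A → , S c .] }  — reduce
  I13: { [A → , D S .] }  — reduce

No state contains more than one complete item.

Answer: No reduce-reduce conflicts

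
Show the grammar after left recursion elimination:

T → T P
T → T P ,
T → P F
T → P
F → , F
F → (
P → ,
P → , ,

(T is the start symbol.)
T → P F T'
T → P T'
T' → P T'
T' → P , T'
T' → ε
F → , F
F → (
P → ,
P → , ,

T is directly left-recursive. The standard transformation for
  A → A α₁ | ... | A α_m | β₁ | ... | β_n
is
  A  → β₁ A' | ... | β_n A'
  A' → α₁ A' | ... | α_m A' | ε

T → P F becomes T → P F T'
T → P becomes T → P T'
T → T P becomes T' → P T'
T → T P , becomes T' → P , T'
Add T' → ε

Productions for other non-terminals are unchanged:
  F → , F
  F → (
  P → ,
  P → , ,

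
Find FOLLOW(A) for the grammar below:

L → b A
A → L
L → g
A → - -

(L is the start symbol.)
To compute FOLLOW(A), find every occurrence of A on a right-hand side N → α A β: add FIRST(β) \ {ε}, and if β is empty or nullable also add FOLLOW(N). Iterate to a fixed point.

In L → b A: A is at the end, add FOLLOW(L)

The FOLLOW sets referred to above (computed the same way, to a fixed point):
  FOLLOW(L) = { $ }

Taking the union: FOLLOW(A) = { $ }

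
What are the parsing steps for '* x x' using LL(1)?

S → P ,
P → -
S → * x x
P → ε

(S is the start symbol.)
LL(1) parsing maintains a stack (initially the start symbol over $) and the input. At each step: if the stack top is a terminal, match it against the current input token; if it is a non-terminal N, replace it with the RHS of M[N, lookahead] (the unique production whose predict set contains the lookahead).

Stack is shown with the top on the left.

Stack    Input    Action
------------------------
S $      * x x $  output S → * x x
* x x $  * x x $  match '*'
x x $    x x $    match 'x'
x $      x $      match 'x'
$        $        accept

The string is accepted.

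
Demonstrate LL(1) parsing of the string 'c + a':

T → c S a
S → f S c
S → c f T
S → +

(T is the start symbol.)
LL(1) parsing maintains a stack (initially the start symbol over $) and the input. At each step: if the stack top is a terminal, match it against the current input token; if it is a non-terminal N, replace it with the RHS of M[N, lookahead] (the unique production whose predict set contains the lookahead).

Stack is shown with the top on the left.

Stack    Input    Action
------------------------
T $      c + a $  output T → c S a
c S a $  c + a $  match 'c'
S a $    + a $    output S → +
+ a $    + a $    match '+'
a $      a $      match 'a'
$        $        accept

The string is accepted.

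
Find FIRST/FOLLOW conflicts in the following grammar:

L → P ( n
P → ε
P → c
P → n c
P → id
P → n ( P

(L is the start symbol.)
No FIRST/FOLLOW conflicts.

Nullable non-terminals: P.

P: nullable alternative(s) P → ε; FOLLOW(P) = { '(' }
  P → ε: FIRST \ {ε} = { } — this is the only nullable alternative, skip
  P → c: FIRST \ {ε} = { 'c' } — disjoint from FOLLOW(P)
  P → n c: FIRST \ {ε} = { 'n' } — disjoint from FOLLOW(P)
  P → id: FIRST \ {ε} = { 'id' } — disjoint from FOLLOW(P)
  P → n ( P: FIRST \ {ε} = { 'n' } — disjoint from FOLLOW(P)

L has no nullable alternative, so no FIRST/FOLLOW check is needed there.

No FIRST/FOLLOW conflicts found.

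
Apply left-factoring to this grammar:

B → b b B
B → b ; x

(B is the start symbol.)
Left-factoring transforms A → αβ₁ | αβ₂ into A → αA' and A' → β₁ | β₂
(α is the longest common prefix among the alternatives). Repeat until
no nonterminal has two alternatives with a common prefix.

Round 1: B has alternatives sharing prefix 'b'. Introduce B': B → b B'
  Add: B' → b B
  Add: B' → ; x

No remaining common prefixes — done.

Resulting grammar:
B → b B'
B' → b B
B' → ; x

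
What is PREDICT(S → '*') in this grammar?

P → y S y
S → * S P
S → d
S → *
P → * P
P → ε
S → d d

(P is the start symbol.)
PREDICT(S → '*') = (FIRST(RHS) \ {ε}) ∪ (FOLLOW(S) if ε ∈ FIRST(RHS), i.e. RHS ⇒* ε)
FIRST('*') = { '*' }
ε ∉ FIRST('*'), so FOLLOW(S) is not added.
PREDICT(S → '*') = { '*' }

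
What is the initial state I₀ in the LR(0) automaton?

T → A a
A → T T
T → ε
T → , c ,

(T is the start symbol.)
{ [A → . T T], [T → . , c ,], [T → . A a], [T → .], [T' → . T] }

First, augment the grammar with T' → T
I₀ = CLOSURE({ [T' → . T] }):
  [T' → . T] has the dot before T: add [T → . A a], [T → .], [T → . , c ,]
  [T → . A a] has the dot before A: add [A → . T T]
No further items can be added.

I₀ = { [A → . T T], [T → . , c ,], [T → . A a], [T → .], [T' → . T] }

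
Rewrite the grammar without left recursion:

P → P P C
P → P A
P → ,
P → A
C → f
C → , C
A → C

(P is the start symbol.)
P is directly left-recursive. The standard transformation for
  A → A α₁ | ... | A α_m | β₁ | ... | β_n
is
  A  → β₁ A' | ... | β_n A'
  A' → α₁ A' | ... | α_m A' | ε

P → , becomes P → , P'
P → A becomes P → A P'
P → P P C becomes P' → P C P'
P → P A becomes P' → A P'
Add P' → ε

Productions for other non-terminals are unchanged:
  C → f
  C → , C
  A → C

Resulting grammar:
P → , P'
P → A P'
P' → P C P'
P' → A P'
P' → ε
C → f
C → , C
A → C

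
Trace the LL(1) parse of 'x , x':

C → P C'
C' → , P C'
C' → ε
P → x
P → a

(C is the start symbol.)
LL(1) parsing maintains a stack (initially the start symbol over $) and the input. At each step: if the stack top is a terminal, match it against the current input token; if it is a non-terminal N, replace it with the RHS of M[N, lookahead] (the unique production whose predict set contains the lookahead).

Stack is shown with the top on the left.

Stack     Input    Action
-------------------------
C $       x , x $  output C → P C'
P C' $    x , x $  output P → x
x C' $    x , x $  match 'x'
C' $      , x $    output C' → , P C'
, P C' $  , x $    match ','
P C' $    x $      output P → x
x C' $    x $      match 'x'
C' $      $        output C' → ε
$         $        accept

The string is accepted.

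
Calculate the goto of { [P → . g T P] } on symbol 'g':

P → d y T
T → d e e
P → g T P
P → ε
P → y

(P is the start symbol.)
{ [P → g . T P], [T → . d e e] }

GOTO(I, 'g') = CLOSURE({ [A → αX.β] : [A → α.Xβ] ∈ I, X = 'g' })

Items with dot before 'g', with the dot advanced:
  [P → . g T P] → [P → g . T P]
Closure of the advanced items:
  [P → g . T P] has the dot before T: add [T → . d e e]

GOTO = { [P → g . T P], [T → . d e e] }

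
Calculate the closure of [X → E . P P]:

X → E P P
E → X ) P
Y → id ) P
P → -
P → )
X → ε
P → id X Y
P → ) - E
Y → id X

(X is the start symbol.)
To compute CLOSURE, for each item [A → α.Bβ] where B is a non-terminal, add [B → .γ] for all productions B → γ; repeat for the newly added items until nothing changes.

Start with: [X → E . P P]
  [X → E . P P] has the dot before P: add [P → . -], [P → . )], [P → . id X Y], [P → . ) - E]
No further items can be added.

CLOSURE = { [P → . ) - E], [P → . )], [P → . -], [P → . id X Y], [X → E . P P] }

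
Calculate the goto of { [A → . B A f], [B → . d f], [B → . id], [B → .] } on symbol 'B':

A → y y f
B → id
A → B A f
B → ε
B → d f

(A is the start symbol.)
GOTO(I, 'B') = CLOSURE({ [A → αX.β] : [A → α.Xβ] ∈ I, X = 'B' })

Items with dot before 'B', with the dot advanced:
  [A → . B A f] → [A → B . A f]
Closure of the advanced items:
  [A → B . A f] has the dot before A: add [A → . y y f], [A → . B A f]
  [A → . B A f] has the dot before B: add [B → . id], [B → .], [B → . d f]

GOTO = { [A → . B A f], [A → . y y f], [A → B . A f], [B → . d f], [B → . id], [B → .] }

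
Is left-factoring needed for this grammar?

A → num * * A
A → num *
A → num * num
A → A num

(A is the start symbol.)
Yes, A has productions with common prefix 'num *'

Left-factoring is needed when two productions for the same non-terminal
share a common prefix on the right-hand side.

Productions for A:
  A → num * * A
  A → num *
  A → num * num
  A → A num

Found common prefix 'num *' in productions for A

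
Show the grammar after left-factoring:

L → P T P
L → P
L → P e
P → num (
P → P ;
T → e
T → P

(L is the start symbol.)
Left-factoring transforms A → αβ₁ | αβ₂ into A → αA' and A' → β₁ | β₂
(α is the longest common prefix among the alternatives). Repeat until
no nonterminal has two alternatives with a common prefix.

Round 1: L has alternatives sharing prefix 'P'. Introduce L': L → P L'
  Add: L' → T P
  Add: L' → ε
  Add: L' → e

No remaining common prefixes — done.

Resulting grammar:
L → P L'
L' → T P
L' → ε
L' → e
P → num (
P → P ;
T → e
T → P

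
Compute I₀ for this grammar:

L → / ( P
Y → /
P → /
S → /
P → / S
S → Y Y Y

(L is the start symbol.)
{ [L → . / ( P], [L' → . L] }

First, augment the grammar with L' → L
I₀ = CLOSURE({ [L' → . L] }):
  [L' → . L] has the dot before L: add [L → . / ( P]
No further items can be added.

I₀ = { [L → . / ( P], [L' → . L] }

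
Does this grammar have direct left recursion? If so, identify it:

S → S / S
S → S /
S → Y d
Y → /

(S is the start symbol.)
Yes, S is left-recursive

Direct left recursion occurs when N → N α for some non-terminal N (the right-hand side begins with the left-hand side itself).

S → S / S: LEFT RECURSIVE (starts with S)
S → S /: LEFT RECURSIVE (starts with S)
S → Y d: starts with Y
Y → /: starts with '/'

The grammar has direct left recursion on: S.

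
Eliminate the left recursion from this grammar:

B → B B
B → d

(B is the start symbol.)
B → d B'
B' → B B'
B' → ε

B is directly left-recursive. The standard transformation for
  A → A α₁ | ... | A α_m | β₁ | ... | β_n
is
  A  → β₁ A' | ... | β_n A'
  A' → α₁ A' | ... | α_m A' | ε

B → d becomes B → d B'
B → B B becomes B' → B B'
Add B' → ε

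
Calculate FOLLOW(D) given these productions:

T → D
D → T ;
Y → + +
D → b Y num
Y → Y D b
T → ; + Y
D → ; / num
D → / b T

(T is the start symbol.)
{ $, ';', 'b' }

In T → D: D is at the end, add FOLLOW(T)
In Y → Y D b: D is followed by b, add FIRST(b) \ {ε} = { 'b' }

The FOLLOW sets referred to above (computed the same way, to a fixed point):
  FOLLOW(T) = { $, ';', 'b' }

Taking the union: FOLLOW(D) = { $, ';', 'b' }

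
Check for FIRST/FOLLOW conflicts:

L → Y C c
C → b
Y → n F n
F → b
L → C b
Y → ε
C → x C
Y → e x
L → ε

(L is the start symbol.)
No FIRST/FOLLOW conflicts.

A FIRST/FOLLOW conflict occurs when a non-terminal N has a nullable alternative N → β (β ⇒* ε) and another alternative N → α with FIRST(α) ∩ FOLLOW(N) ≠ ∅: on such a lookahead the parser cannot decide between expanding α and letting N vanish via β.

Nullable non-terminals: L, Y.
FIRST sets used below: FIRST(Y) = { 'e', 'n', ε }, FIRST(C) = { 'b', 'x' }

L: nullable alternative(s) L → ε; FOLLOW(L) = { $ }
  L → Y C c: FIRST \ {ε} = { 'b', 'e', 'n', 'x' } — disjoint from FOLLOW(L)
  L → C b: FIRST \ {ε} = { 'b', 'x' } — disjoint from FOLLOW(L)
  L → ε: FIRST \ {ε} = { } — this is the only nullable alternative, skip

Y: nullable alternative(s) Y → ε; FOLLOW(Y) = { 'b', 'x' }
  Y → n F n: FIRST \ {ε} = { 'n' } — disjoint from FOLLOW(Y)
  Y → ε: FIRST \ {ε} = { } — this is the only nullable alternative, skip
  Y → e x: FIRST \ {ε} = { 'e' } — disjoint from FOLLOW(Y)

C, F have no nullable alternative, so no FIRST/FOLLOW check is needed there.

No FIRST/FOLLOW conflicts found.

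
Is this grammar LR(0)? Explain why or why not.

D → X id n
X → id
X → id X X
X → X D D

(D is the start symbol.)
No. Shift-reduce conflict between [X → id .] and [X → . id]

Augment with D' → D and build the canonical LR(0) collection (I0 = CLOSURE({[D' → . D]}), then GOTO on every symbol after a dot until no new states appear). It has 10 states:
  I0: { [D → . X id n], [D' → . D], [X → . X D D], [X → . id X X], [X → . id] }  — shift
  I1: { [D' → D .] }  — accept
  I2: { [D → . X id n], [D → X . id n], [X → . X D D], [X → . id X X], [X → . id], [X → X . D D] }  — shift
  I3: { [X → . X D D], [X → . id X X], [X → . id], [X → id . X X], [X → id .] }  — shift, reduce
  I4: { [D → . X id n], [X → . X D D], [X → . id X X], [X → . id], [X → X . D D], [X → id X . X] }  — shift
  I5: { [D → . X id n], [X → . X D D], [X → . id X X], [X → . id], [X → X D . D] }  — shift
  I6: { [D → . X id n], [D → X . id n], [X → . X D D], [X → . id X X], [X → . id], [X → X . D D], [X → id X X .] }  — shift, reduce
  I7: { [D → X id . n], [X → . X D D], [X → . id X X], [X → . id], [X → id . X X], [X → id .] }  — shift, reduce
  I8: { [D → X id n .] }  — reduce
  I9: { [X → X D D .] }  — reduce

Conflict in state I3:
  Shift-reduce conflict between [X → id .] and [X → . id]
So the grammar is NOT LR(0).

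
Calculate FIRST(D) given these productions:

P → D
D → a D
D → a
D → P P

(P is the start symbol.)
To compute FIRST(D), examine every production with D on the left-hand side, reading each right-hand side left to right until a non-nullable symbol is reached.

FIRST sets of the other non-terminals involved (by the same procedure, iterated to a fixed point):
  FIRST(P) = { 'a' }

From D → a D:
  - a is a terminal: add 'a' and stop
From D → a:
  - a is a terminal: add 'a' and stop
From D → P P:
  - P is a non-terminal: add FIRST(P) \ {ε} = { 'a' }
    P is not nullable, so stop

Collecting: FIRST(D) = { 'a' }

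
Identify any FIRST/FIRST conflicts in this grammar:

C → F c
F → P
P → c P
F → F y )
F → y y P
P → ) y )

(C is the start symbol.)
Yes. F → P / F → F y ')' on { ')', 'c' }; F → F y ')' / F → y y P on { 'y' }

A FIRST/FIRST conflict occurs when two productions N → α and N → β for the same non-terminal have FIRST(α) ∩ FIRST(β) ≠ ∅ (with ε ∈ FIRST of a nullable right-hand side, so two nullable alternatives also conflict).

FIRST sets of the non-terminals at (or reachable through a nullable prefix from) the front of some alternative:
  FIRST(P) = { ')', 'c' }
  FIRST(F) = { ')', 'c', 'y' }

Productions for F:
  F → P: FIRST = { ')', 'c' }
  F → F y ): FIRST = { ')', 'c', 'y' }
  F → y y P: FIRST = { 'y' }
Productions for P:
  P → c P: FIRST = { 'c' }
  P → ) y ): FIRST = { ')' }
C has only one production, so no FIRST/FIRST conflict is possible there.

Conflict for F: F → P and F → F y )
  Overlap: { ')', 'c' }
Conflict for F: F → F y ) and F → y y P
  Overlap: { 'y' }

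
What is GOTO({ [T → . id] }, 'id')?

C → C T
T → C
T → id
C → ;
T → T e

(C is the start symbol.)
GOTO(I, 'id') = CLOSURE({ [A → αX.β] : [A → α.Xβ] ∈ I, X = 'id' })

Items with dot before 'id', with the dot advanced:
  [T → . id] → [T → id .]
Closure adds nothing (no advanced item has the dot before a non-terminal).

GOTO = { [T → id .] }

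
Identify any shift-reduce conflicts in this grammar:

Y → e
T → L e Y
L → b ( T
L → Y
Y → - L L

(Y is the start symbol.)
No shift-reduce conflicts

A shift-reduce conflict occurs when an LR(0) state has both:
  - a complete (reduce) item [A → α .] (dot at the end), and
  - a shift item [B → β . c γ] (dot before a terminal).

Augment with Y' → Y and build the canonical LR(0) collection (I0 = CLOSURE({[Y' → . Y]}), then GOTO on every symbol after a dot until no new states appear). It has 13 states:
  I0: { [Y → . - L L], [Y → . e], [Y' → . Y] }  — shift
  I1: { [L → . Y], [L → . b ( T], [Y → - . L L], [Y → . - L L], [Y → . e] }  — shift
  I2: { [Y' → Y .] }  — accept
  I3: { [Y → e .] }  — reduce
  I4: { [L → . Y], [L → . b ( T], [Y → - L . L], [Y → . - L L], [Y → . e] }  — shift
  I5: { [L → Y .] }  — reduce
  I6: { [L → b . ( T] }  — shift
  I7: { [L → . Y], [L → . b ( T], [L → b ( . T], [T → . L e Y], [Y → . - L L], [Y → . e] }  — shift
  I8: { [T → L . e Y] }  — shift
  I9: { [L → b ( T .] }  — reduce
  I10: { [T → L e . Y], [Y → . - L L], [Y → . e] }  — shift
  I11: { [T → L e Y .] }  — reduce
  I12: { [Y → - L L .] }  — reduce

No state contains both a complete item and a shift item.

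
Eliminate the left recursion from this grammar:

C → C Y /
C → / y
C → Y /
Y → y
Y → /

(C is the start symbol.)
C → / y C'
C → Y / C'
C' → Y / C'
C' → ε
Y → y
Y → /

C is directly left-recursive. The standard transformation for
  A → A α₁ | ... | A α_m | β₁ | ... | β_n
is
  A  → β₁ A' | ... | β_n A'
  A' → α₁ A' | ... | α_m A' | ε

C → / y becomes C → / y C'
C → Y / becomes C → Y / C'
C → C Y / becomes C' → Y / C'
Add C' → ε

Productions for other non-terminals are unchanged:
  Y → y
  Y → /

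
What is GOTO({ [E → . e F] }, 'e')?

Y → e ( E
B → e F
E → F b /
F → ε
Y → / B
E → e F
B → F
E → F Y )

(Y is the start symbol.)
GOTO(I, 'e') = CLOSURE({ [A → αX.β] : [A → α.Xβ] ∈ I, X = 'e' })

Items with dot before 'e', with the dot advanced:
  [E → . e F] → [E → e . F]
Closure of the advanced items:
  [E → e . F] has the dot before F: add [F → .]

GOTO = { [E → e . F], [F → .] }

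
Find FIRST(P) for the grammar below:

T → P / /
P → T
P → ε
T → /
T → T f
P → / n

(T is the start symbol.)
FIRST sets of the other non-terminals involved (by the same procedure, iterated to a fixed point):
  FIRST(T) = { '/' }

From P → T:
  - T is a non-terminal: add FIRST(T) \ {ε} = { '/' }
    T is not nullable, so stop
From P → ε:
  - ε-production, so ε ∈ FIRST(P)
From P → / n:
  - '/' is a terminal: add '/' and stop

Collecting: FIRST(P) = { '/', ε }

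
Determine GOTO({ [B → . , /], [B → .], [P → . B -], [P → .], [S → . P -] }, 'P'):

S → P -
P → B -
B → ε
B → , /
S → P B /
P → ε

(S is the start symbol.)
{ [S → P . -] }

GOTO(I, 'P') = CLOSURE({ [A → αX.β] : [A → α.Xβ] ∈ I, X = 'P' })

Items with dot before 'P', with the dot advanced:
  [S → . P -] → [S → P . -]
Closure adds nothing (no advanced item has the dot before a non-terminal).

GOTO = { [S → P . -] }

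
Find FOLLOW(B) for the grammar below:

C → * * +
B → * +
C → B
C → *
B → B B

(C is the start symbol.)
{ $, '*' }

In C → B: B is at the end, add FOLLOW(C)
In B → B B: B is followed by B, add FIRST(B) \ {ε} = { '*' }
In B → B B: B is at the end; this adds FOLLOW(B) to itself — nothing new

The FOLLOW sets referred to above (computed the same way, to a fixed point):
  FOLLOW(C) = { $ }

Taking the union: FOLLOW(B) = { $, '*' }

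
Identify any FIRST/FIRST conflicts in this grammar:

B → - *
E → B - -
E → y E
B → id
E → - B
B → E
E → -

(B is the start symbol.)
Yes. B → '-' '*' / B → E on { '-' }; B → id / B → E on { 'id' }; E → B '-' '-' / E → y E on { 'y' }; E → B '-' '-' / E → '-' B on { '-' }; E → B '-' '-' / E → '-' on { '-' }; E → '-' B / E → '-' on { '-' }

A FIRST/FIRST conflict occurs when two productions N → α and N → β for the same non-terminal have FIRST(α) ∩ FIRST(β) ≠ ∅ (with ε ∈ FIRST of a nullable right-hand side, so two nullable alternatives also conflict).

FIRST sets of the non-terminals at (or reachable through a nullable prefix from) the front of some alternative:
  FIRST(E) = { '-', 'id', 'y' }
  FIRST(B) = { '-', 'id', 'y' }

Productions for B:
  B → - *: FIRST = { '-' }
  B → id: FIRST = { 'id' }
  B → E: FIRST = { '-', 'id', 'y' }
Productions for E:
  E → B - -: FIRST = { '-', 'id', 'y' }
  E → y E: FIRST = { 'y' }
  E → - B: FIRST = { '-' }
  E → -: FIRST = { '-' }

Conflict for B: B → - * and B → E
  Overlap: { '-' }
Conflict for B: B → id and B → E
  Overlap: { 'id' }
Conflict for E: E → B - - and E → y E
  Overlap: { 'y' }
Conflict for E: E → B - - and E → - B
  Overlap: { '-' }
Conflict for E: E → B - - and E → -
  Overlap: { '-' }
Conflict for E: E → - B and E → -
  Overlap: { '-' }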